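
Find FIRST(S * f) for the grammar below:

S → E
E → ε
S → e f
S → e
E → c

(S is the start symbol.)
FIRST sets of the non-terminals involved (from the grammar, by fixed-point iteration):
  FIRST(S) = { 'c', 'e', ε }

To compute FIRST(S * f), process the symbols left to right:
Symbol S is a non-terminal. Add FIRST(S) \ {ε} = { 'c', 'e' }
S is nullable (ε ∈ FIRST(S)), continue to the next symbol.
Symbol * is a terminal. Add '*' and stop.
FIRST(S * f) = { '*', 'c', 'e' }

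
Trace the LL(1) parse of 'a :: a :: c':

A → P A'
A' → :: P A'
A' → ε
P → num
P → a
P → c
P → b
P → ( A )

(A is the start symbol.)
Stack is shown with the top on the left.

Stack      Input          Action
--------------------------------
A $        a :: a :: c $  output A → P A'
P A' $     a :: a :: c $  output P → a
a A' $     a :: a :: c $  match 'a'
A' $       :: a :: c $    output A' → :: P A'
:: P A' $  :: a :: c $    match '::'
P A' $     a :: c $       output P → a
a A' $     a :: c $       match 'a'
A' $       :: c $         output A' → :: P A'
:: P A' $  :: c $         match '::'
P A' $     c $            output P → c
c A' $     c $            match 'c'
A' $       $              output A' → ε
$          $              accept

The string is accepted.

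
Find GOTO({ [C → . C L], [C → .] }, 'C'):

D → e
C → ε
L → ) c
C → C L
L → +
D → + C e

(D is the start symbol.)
{ [C → C . L], [L → . ) c], [L → . +] }

GOTO(I, 'C') = CLOSURE({ [A → αX.β] : [A → α.Xβ] ∈ I, X = 'C' })

Items with dot before 'C', with the dot advanced:
  [C → . C L] → [C → C . L]
Closure of the advanced items:
  [C → C . L] has the dot before L: add [L → . ) c], [L → . +]

GOTO = { [C → C . L], [L → . ) c], [L → . +] }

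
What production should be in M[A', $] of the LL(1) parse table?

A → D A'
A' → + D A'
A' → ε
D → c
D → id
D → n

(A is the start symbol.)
A' → ε

To find M[A', $], we find productions for A' where $ is in the predict set (PREDICT(N → α) = (FIRST(α) \ {ε}) ∪ (FOLLOW(N) if α ⇒* ε)).

Relevant sets:
  FOLLOW(A') = { $ }

A' → + D A': PREDICT = { '+' }
A' → ε: PREDICT = { $ }
  $ is in predict set, so this production goes in M[A', $]

M[A', $] = A' → ε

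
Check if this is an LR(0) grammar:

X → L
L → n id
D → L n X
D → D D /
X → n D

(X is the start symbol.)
Augment with X' → X and build the canonical LR(0) collection (I0 = CLOSURE({[X' → . X]}), then GOTO on every symbol after a dot until no new states appear). It has 12 states:
  I0: { [L → . n id], [X → . L], [X → . n D], [X' → . X] }  — shift
  I1: { [X → L .] }  — reduce
  I2: { [X' → X .] }  — accept
  I3: { [D → . D D /], [D → . L n X], [L → . n id], [L → n . id], [X → n . D] }  — shift
  I4: { [D → . D D /], [D → . L n X], [D → D . D /], [L → . n id], [X → n D .] }  — shift, reduce
  I5: { [D → L . n X] }  — shift
  I6: { [L → n id .] }  — reduce
  I7: { [L → n . id] }  — shift
  I8: { [D → L n . X], [L → . n id], [X → . L], [X → . n D] }  — shift
  I9: { [D → L n X .] }  — reduce
  I10: { [D → . D D /], [D → . L n X], [D → D . D /], [D → D D . /], [L → . n id] }  — shift
  I11: { [D → D D / .] }  — reduce

Conflict in state I4:
  Shift-reduce conflict between [X → n D .] and [L → . n id]
So the grammar is NOT LR(0).

Answer: No. Shift-reduce conflict between [X → n D .] and [L → . n id]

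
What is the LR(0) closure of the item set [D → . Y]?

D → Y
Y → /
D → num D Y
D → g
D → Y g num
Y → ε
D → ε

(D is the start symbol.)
To compute CLOSURE, for each item [A → α.Bβ] where B is a non-terminal, add [B → .γ] for all productions B → γ; repeat for the newly added items until nothing changes.

Start with: [D → . Y]
  [D → . Y] has the dot before Y: add [Y → . /], [Y → .]
No further items can be added.

CLOSURE = { [D → . Y], [Y → . /], [Y → .] }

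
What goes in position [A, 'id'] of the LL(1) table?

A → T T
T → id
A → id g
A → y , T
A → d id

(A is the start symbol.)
To find M[A, 'id'], we find productions for A where 'id' is in the predict set (PREDICT(N → α) = (FIRST(α) \ {ε}) ∪ (FOLLOW(N) if α ⇒* ε)).

Relevant sets:
  FIRST(T) = { 'id' }

A → T T: PREDICT = { 'id' }
  'id' is in predict set, so this production goes in M[A, 'id']
A → id g: PREDICT = { 'id' }
  'id' is in predict set, so this production goes in M[A, 'id']
A → y , T: PREDICT = { 'y' }
A → d id: PREDICT = { 'd' }

M[A, 'id'] = A → T T, A → id g  (a multiply-defined cell — the grammar is not LL(1))

Answer: A → T T, A → id g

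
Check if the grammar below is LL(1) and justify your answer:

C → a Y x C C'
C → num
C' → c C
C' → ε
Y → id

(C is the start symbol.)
Relevant sets:
  FOLLOW(C') = { $, 'c' }

For C:
  PREDICT(C → a Y x C C') = { 'a' }
  PREDICT(C → num) = { 'num' }
For C':
  PREDICT(C' → c C) = { 'c' }
  PREDICT(C' → ε) = { $, 'c' }
Y has a single production, so nothing to check there.

Conflict found: Predict set conflict for C': { 'c' }
The grammar is NOT LL(1).

Answer: No. Predict set conflict for C': { 'c' }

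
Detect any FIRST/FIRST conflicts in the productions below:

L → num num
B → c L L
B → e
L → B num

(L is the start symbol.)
No FIRST/FIRST conflicts.

FIRST sets of the non-terminals at (or reachable through a nullable prefix from) the front of some alternative:
  FIRST(B) = { 'c', 'e' }

Productions for L:
  L → num num: FIRST = { 'num' }
  L → B num: FIRST = { 'c', 'e' }
Productions for B:
  B → c L L: FIRST = { 'c' }
  B → e: FIRST = { 'e' }

All alternatives of each non-terminal have pairwise disjoint FIRST sets.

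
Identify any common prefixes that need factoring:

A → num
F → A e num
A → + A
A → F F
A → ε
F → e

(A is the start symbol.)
Left-factoring is needed when two productions for the same non-terminal
share a common prefix on the right-hand side.

Productions for A:
  A → num
  A → + A
  A → F F
  A → ε
Productions for F:
  F → A e num
  F → e

No common prefixes found.

Answer: No, left-factoring is not needed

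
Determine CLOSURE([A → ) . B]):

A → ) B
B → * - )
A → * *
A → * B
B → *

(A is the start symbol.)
To compute CLOSURE, for each item [A → α.Bβ] where B is a non-terminal, add [B → .γ] for all productions B → γ; repeat for the newly added items until nothing changes.

Start with: [A → ) . B]
  [A → ) . B] has the dot before B: add [B → . * - )], [B → . *]
No further items can be added.

CLOSURE = { [A → ) . B], [B → . * - )], [B → . *] }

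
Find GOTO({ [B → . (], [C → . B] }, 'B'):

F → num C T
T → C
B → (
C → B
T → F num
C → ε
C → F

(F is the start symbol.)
GOTO(I, 'B') = CLOSURE({ [A → αX.β] : [A → α.Xβ] ∈ I, X = 'B' })

Items with dot before 'B', with the dot advanced:
  [C → . B] → [C → B .]
Closure adds nothing (no advanced item has the dot before a non-terminal).

GOTO = { [C → B .] }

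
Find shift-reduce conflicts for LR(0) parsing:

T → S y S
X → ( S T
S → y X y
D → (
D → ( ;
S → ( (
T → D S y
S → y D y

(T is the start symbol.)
Augment with T' → T and build the canonical LR(0) collection (I0 = CLOSURE({[T' → . T]}), then GOTO on every symbol after a dot until no new states appear). It has 20 states:
  I0: { [D → . ( ;], [D → . (], [S → . ( (], [S → . y D y], [S → . y X y], [T → . D S y], [T → . S y S], [T' → . T] }  — shift
  I1: { [D → ( . ;], [D → ( .], [S → ( . (] }  — shift, reduce
  I2: { [S → . ( (], [S → . y D y], [S → . y X y], [T → D . S y] }  — shift
  I3: { [T → S . y S] }  — shift
  I4: { [T' → T .] }  — accept
  I5: { [D → . ( ;], [D → . (], [S → y . D y], [S → y . X y], [X → . ( S T] }  — shift
  I6: { [D → ( . ;], [D → ( .], [S → . ( (], [S → . y D y], [S → . y X y], [X → ( . S T] }  — shift, reduce
  I7: { [S → y D . y] }  — shift
  I8: { [S → y X . y] }  — shift
  I9: { [S → y X y .] }  — reduce
  I10: { [S → y D y .] }  — reduce
  I11: { [S → ( . (] }  — shift
  I12: { [D → ( ; .] }  — reduce
  I13: { [D → . ( ;], [D → . (], [S → . ( (], [S → . y D y], [S → . y X y], [T → . D S y], [T → . S y S], [X → ( S . T] }  — shift
  I14: { [X → ( S T .] }  — reduce
  I15: { [S → ( ( .] }  — reduce
  I16: { [S → . ( (], [S → . y D y], [S → . y X y], [T → S y . S] }  — shift
  I17: { [T → S y S .] }  — reduce
  I18: { [T → D S . y] }  — shift
  I19: { [T → D S y .] }  — reduce

I1 contains reduce item [D → ( .] and shift items [D → ( . ;], [S → ( . (] — shift-reduce conflict.
I6 contains reduce item [D → ( .] and shift items [D → ( . ;], [S → . ( (], [S → . y D y], [S → . y X y] — shift-reduce conflict.

Answer: Yes — I1: [D → ( .] vs [D → ( . ;]; I6: [D → ( .] vs [D → ( . ;]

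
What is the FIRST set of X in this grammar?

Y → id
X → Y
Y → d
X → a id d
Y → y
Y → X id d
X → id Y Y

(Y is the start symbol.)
{ 'a', 'd', 'id', 'y' }

FIRST sets of the other non-terminals involved (by the same procedure, iterated to a fixed point):
  FIRST(Y) = { 'a', 'd', 'id', 'y' }

From X → Y:
  - Y is a non-terminal: add FIRST(Y) \ {ε} = { 'a', 'd', 'id', 'y' }
    Y is not nullable, so stop
From X → a id d:
  - a is a terminal: add 'a' and stop
From X → id Y Y:
  - id is a terminal: add 'id' and stop

Collecting: FIRST(X) = { 'a', 'd', 'id', 'y' }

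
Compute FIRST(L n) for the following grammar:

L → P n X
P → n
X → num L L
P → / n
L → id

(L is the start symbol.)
{ '/', 'id', 'n' }

FIRST sets of the non-terminals involved (from the grammar, by fixed-point iteration):
  FIRST(L) = { '/', 'id', 'n' }

To compute FIRST(L n), process the symbols left to right:
Symbol L is a non-terminal. Add FIRST(L) \ {ε} = { '/', 'id', 'n' }
L is not nullable (ε ∉ FIRST(L)), so stop here.
FIRST(L n) = { '/', 'id', 'n' }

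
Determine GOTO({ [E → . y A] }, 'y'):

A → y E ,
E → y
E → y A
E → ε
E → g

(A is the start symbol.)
GOTO(I, 'y') = CLOSURE({ [A → αX.β] : [A → α.Xβ] ∈ I, X = 'y' })

Items with dot before 'y', with the dot advanced:
  [E → . y A] → [E → y . A]
Closure of the advanced items:
  [E → y . A] has the dot before A: add [A → . y E ,]

GOTO = { [A → . y E ,], [E → y . A] }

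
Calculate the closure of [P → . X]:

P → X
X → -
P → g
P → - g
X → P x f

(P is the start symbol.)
{ [P → . - g], [P → . X], [P → . g], [X → . -], [X → . P x f] }

Start with: [P → . X]
  [P → . X] has the dot before X: add [X → . -], [X → . P x f]
  [X → . P x f] has the dot before P: add [P → . g], [P → . - g]
No further items can be added.

CLOSURE = { [P → . - g], [P → . X], [P → . g], [X → . -], [X → . P x f] }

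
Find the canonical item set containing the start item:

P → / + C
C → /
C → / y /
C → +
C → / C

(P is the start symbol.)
{ [P → . / + C], [P' → . P] }

First, augment the grammar with P' → P
I₀ = CLOSURE({ [P' → . P] }):
  [P' → . P] has the dot before P: add [P → . / + C]
No further items can be added.

I₀ = { [P → . / + C], [P' → . P] }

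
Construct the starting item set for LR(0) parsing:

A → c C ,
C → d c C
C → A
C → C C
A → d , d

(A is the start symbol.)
First, augment the grammar with A' → A
I₀ = CLOSURE({ [A' → . A] }):
  [A' → . A] has the dot before A: add [A → . c C ,], [A → . d , d]
No further items can be added.

I₀ = { [A → . c C ,], [A → . d , d], [A' → . A] }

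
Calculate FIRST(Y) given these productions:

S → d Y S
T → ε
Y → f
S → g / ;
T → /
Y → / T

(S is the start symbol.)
{ '/', 'f' }

To compute FIRST(Y), examine every production with Y on the left-hand side, reading each right-hand side left to right until a non-nullable symbol is reached.

From Y → f:
  - f is a terminal: add 'f' and stop
From Y → / T:
  - '/' is a terminal: add '/' and stop

Collecting: FIRST(Y) = { '/', 'f' }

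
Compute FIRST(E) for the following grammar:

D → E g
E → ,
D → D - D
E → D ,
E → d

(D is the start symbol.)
To compute FIRST(E), examine every production with E on the left-hand side, reading each right-hand side left to right until a non-nullable symbol is reached.

FIRST sets of the other non-terminals involved (by the same procedure, iterated to a fixed point):
  FIRST(D) = { ',', 'd' }

From E → ,:
  - ',' is a terminal: add ',' and stop
From E → D ,:
  - D is a non-terminal: add FIRST(D) \ {ε} = { ',', 'd' }
    D is not nullable, so stop
From E → d:
  - d is a terminal: add 'd' and stop

Collecting: FIRST(E) = { ',', 'd' }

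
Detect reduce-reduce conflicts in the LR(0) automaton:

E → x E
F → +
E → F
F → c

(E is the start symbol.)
No reduce-reduce conflicts

Augment with E' → E and build the canonical LR(0) collection (I0 = CLOSURE({[E' → . E]}), then GOTO on every symbol after a dot until no new states appear). It has 7 states:
  I0: { [E → . F], [E → . x E], [E' → . E], [F → . +], [F → . c] }  — shift
  I1: { [F → + .] }  — reduce
  I2: { [E' → E .] }  — accept
  I3: { [E → F .] }  — reduce
  I4: { [F → c .] }  — reduce
  I5: { [E → . F], [E → . x E], [E → x . E], [F → . +], [F → . c] }  — shift
  I6: { [E → x E .] }  — reduce

No state contains more than one complete item.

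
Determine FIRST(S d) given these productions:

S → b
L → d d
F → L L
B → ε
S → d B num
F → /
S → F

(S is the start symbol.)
{ '/', 'b', 'd' }

FIRST sets of the non-terminals involved (from the grammar, by fixed-point iteration):
  FIRST(S) = { '/', 'b', 'd' }

To compute FIRST(S d), process the symbols left to right:
Symbol S is a non-terminal. Add FIRST(S) \ {ε} = { '/', 'b', 'd' }
S is not nullable (ε ∉ FIRST(S)), so stop here.
FIRST(S d) = { '/', 'b', 'd' }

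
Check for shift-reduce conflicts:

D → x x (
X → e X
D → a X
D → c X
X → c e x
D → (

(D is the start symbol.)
No shift-reduce conflicts

A shift-reduce conflict occurs when an LR(0) state has both:
  - a complete (reduce) item [A → α .] (dot at the end), and
  - a shift item [B → β . c γ] (dot before a terminal).

Augment with D' → D and build the canonical LR(0) collection (I0 = CLOSURE({[D' → . D]}), then GOTO on every symbol after a dot until no new states appear). It has 15 states:
  I0: { [D → . (], [D → . a X], [D → . c X], [D → . x x (], [D' → . D] }  — shift
  I1: { [D → ( .] }  — reduce
  I2: { [D' → D .] }  — accept
  I3: { [D → a . X], [X → . c e x], [X → . e X] }  — shift
  I4: { [D → c . X], [X → . c e x], [X → . e X] }  — shift
  I5: { [D → x . x (] }  — shift
  I6: { [D → x x . (] }  — shift
  I7: { [D → x x ( .] }  — reduce
  I8: { [D → c X .] }  — reduce
  I9: { [X → c . e x] }  — shift
  I10: { [X → . c e x], [X → . e X], [X → e . X] }  — shift
  I11: { [X → e X .] }  — reduce
  I12: { [X → c e . x] }  — shift
  I13: { [X → c e x .] }  — reduce
  I14: { [D → a X .] }  — reduce

No state contains both a complete item and a shift item.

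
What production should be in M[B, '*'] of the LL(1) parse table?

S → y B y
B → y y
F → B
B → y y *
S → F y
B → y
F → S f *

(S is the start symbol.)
Empty (error entry)

To find M[B, '*'], we find productions for B where '*' is in the predict set (PREDICT(N → α) = (FIRST(α) \ {ε}) ∪ (FOLLOW(N) if α ⇒* ε)).

B → y y: PREDICT = { 'y' }
B → y y *: PREDICT = { 'y' }
B → y: PREDICT = { 'y' }

M[B, '*'] is empty (no production applies)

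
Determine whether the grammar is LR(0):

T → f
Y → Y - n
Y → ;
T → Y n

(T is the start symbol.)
Yes, the grammar is LR(0)

Augment with T' → T and build the canonical LR(0) collection (I0 = CLOSURE({[T' → . T]}), then GOTO on every symbol after a dot until no new states appear). It has 8 states:
  I0: { [T → . Y n], [T → . f], [T' → . T], [Y → . ;], [Y → . Y - n] }  — shift
  I1: { [Y → ; .] }  — reduce
  I2: { [T' → T .] }  — accept
  I3: { [T → Y . n], [Y → Y . - n] }  — shift
  I4: { [T → f .] }  — reduce
  I5: { [Y → Y - . n] }  — shift
  I6: { [T → Y n .] }  — reduce
  I7: { [Y → Y - n .] }  — reduce

Every state is either a pure shift/goto state or contains exactly one complete item and nothing to shift — no conflicts. The grammar is LR(0).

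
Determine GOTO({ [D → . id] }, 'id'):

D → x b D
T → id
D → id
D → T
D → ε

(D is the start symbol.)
GOTO(I, 'id') = CLOSURE({ [A → αX.β] : [A → α.Xβ] ∈ I, X = 'id' })

Items with dot before 'id', with the dot advanced:
  [D → . id] → [D → id .]
Closure adds nothing (no advanced item has the dot before a non-terminal).

GOTO = { [D → id .] }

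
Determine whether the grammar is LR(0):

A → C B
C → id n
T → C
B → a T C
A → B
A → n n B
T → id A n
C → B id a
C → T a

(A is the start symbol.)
No. Shift-reduce conflict between [A → B .] and [C → B . id a]

Augment with A' → A and build the canonical LR(0) collection (I0 = CLOSURE({[A' → . A]}), then GOTO on every symbol after a dot until no new states appear). It has 22 states:
  I0: { [A → . B], [A → . C B], [A → . n n B], [A' → . A], [B → . a T C], [C → . B id a], [C → . T a], [C → . id n], [T → . C], [T → . id A n] }  — shift
  I1: { [A' → A .] }  — accept
  I2: { [A → B .], [C → B . id a] }  — shift, reduce
  I3: { [A → C . B], [B → . a T C], [T → C .] }  — shift, reduce
  I4: { [C → T . a] }  — shift
  I5: { [B → . a T C], [B → a . T C], [C → . B id a], [C → . T a], [C → . id n], [T → . C], [T → . id A n] }  — shift
  I6: { [A → . B], [A → . C B], [A → . n n B], [B → . a T C], [C → . B id a], [C → . T a], [C → . id n], [C → id . n], [T → . C], [T → . id A n], [T → id . A n] }  — shift
  I7: { [A → n . n B] }  — shift
  I8: { [A → n n . B], [B → . a T C] }  — shift
  I9: { [A → n n B .] }  — reduce
  I10: { [T → id A . n] }  — shift
  I11: { [A → n . n B], [C → id n .] }  — shift, reduce
  I12: { [T → id A n .] }  — reduce
  I13: { [C → B . id a] }  — shift
  I14: { [T → C .] }  — reduce
  I15: { [B → . a T C], [B → a T . C], [C → . B id a], [C → . T a], [C → . id n], [C → T . a], [T → . C], [T → . id A n] }  — shift
  I16: { [B → a T C .], [T → C .] }  — 2 reduces
  I17: { [B → . a T C], [B → a . T C], [C → . B id a], [C → . T a], [C → . id n], [C → T a .], [T → . C], [T → . id A n] }  — shift, reduce
  I18: { [C → B id . a] }  — shift
  I19: { [C → B id a .] }  — reduce
  I20: { [C → T a .] }  — reduce
  I21: { [A → C B .] }  — reduce

Conflict in state I2:
  Shift-reduce conflict between [A → B .] and [C → B . id a]
So the grammar is NOT LR(0).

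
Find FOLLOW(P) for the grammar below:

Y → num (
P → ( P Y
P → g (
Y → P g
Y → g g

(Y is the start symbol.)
{ '(', 'g', 'num' }

In P → ( P Y: P is followed by Y, add FIRST(Y) \ {ε} = { '(', 'g', 'num' }
In Y → P g: P is followed by g, add FIRST(g) \ {ε} = { 'g' }

Taking the union: FOLLOW(P) = { '(', 'g', 'num' }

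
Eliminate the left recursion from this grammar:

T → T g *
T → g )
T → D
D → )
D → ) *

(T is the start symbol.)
T → g ) T'
T → D T'
T' → g * T'
T' → ε
D → )
D → ) *

T is directly left-recursive. The standard transformation for
  A → A α₁ | ... | A α_m | β₁ | ... | β_n
is
  A  → β₁ A' | ... | β_n A'
  A' → α₁ A' | ... | α_m A' | ε

T → g ) becomes T → g ) T'
T → D becomes T → D T'
T → T g * becomes T' → g * T'
Add T' → ε

Productions for other non-terminals are unchanged:
  D → )
  D → ) *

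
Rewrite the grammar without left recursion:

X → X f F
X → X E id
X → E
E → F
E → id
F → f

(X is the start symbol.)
X is directly left-recursive. The standard transformation for
  A → A α₁ | ... | A α_m | β₁ | ... | β_n
is
  A  → β₁ A' | ... | β_n A'
  A' → α₁ A' | ... | α_m A' | ε

X → E becomes X → E X'
X → X f F becomes X' → f F X'
X → X E id becomes X' → E id X'
Add X' → ε

Productions for other non-terminals are unchanged:
  E → F
  E → id
  F → f

Resulting grammar:
X → E X'
X' → f F X'
X' → E id X'
X' → ε
E → F
E → id
F → f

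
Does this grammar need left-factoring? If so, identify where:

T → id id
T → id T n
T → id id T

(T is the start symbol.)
Yes, T has productions with common prefix 'id'

Left-factoring is needed when two productions for the same non-terminal
share a common prefix on the right-hand side.

Productions for T:
  T → id id
  T → id T n
  T → id id T

Found common prefix 'id' in productions for T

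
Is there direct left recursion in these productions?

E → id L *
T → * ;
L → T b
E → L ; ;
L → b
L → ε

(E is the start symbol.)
E → id L *: starts with id
T → * ;: starts with '*'
L → T b: starts with T
E → L ; ;: starts with L
L → b: starts with b
L → ε: starts with ε

No direct left recursion found.

Answer: No direct left recursion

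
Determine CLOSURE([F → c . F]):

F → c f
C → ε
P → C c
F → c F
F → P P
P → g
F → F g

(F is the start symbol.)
Start with: [F → c . F]
  [F → c . F] has the dot before F: add [F → . c f], [F → . c F], [F → . P P], [F → . F g]
  [F → . P P] has the dot before P: add [P → . C c], [P → . g]
  [P → . C c] has the dot before C: add [C → .]
No further items can be added.

CLOSURE = { [C → .], [F → . F g], [F → . P P], [F → . c F], [F → . c f], [F → c . F], [P → . C c], [P → . g] }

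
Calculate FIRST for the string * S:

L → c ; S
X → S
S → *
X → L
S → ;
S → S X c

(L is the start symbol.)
{ '*' }

To compute FIRST(* S), process the symbols left to right:
Symbol * is a terminal. Add '*' and stop.
FIRST(* S) = { '*' }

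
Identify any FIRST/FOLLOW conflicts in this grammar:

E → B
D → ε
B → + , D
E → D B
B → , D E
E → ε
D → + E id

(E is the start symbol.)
Yes. D → '+' E id with FOLLOW(D) on { '+' }

Nullable non-terminals: D, E.
FIRST sets used below: FIRST(B) = { '+', ',' }, FIRST(D) = { '+', ε }

D: nullable alternative(s) D → ε; FOLLOW(D) = { $, '+', ',', 'id' }
  D → ε: FIRST \ {ε} = { } — this is the only nullable alternative, skip
  D → + E id: FIRST \ {ε} = { '+' } — overlaps FOLLOW(D) on { '+' }: CONFLICT

E: nullable alternative(s) E → ε; FOLLOW(E) = { $, 'id' }
  E → B: FIRST \ {ε} = { '+', ',' } — disjoint from FOLLOW(E)
  E → D B: FIRST \ {ε} = { '+', ',' } — disjoint from FOLLOW(E)
  E → ε: FIRST \ {ε} = { } — this is the only nullable alternative, skip

B has no nullable alternative, so no FIRST/FOLLOW check is needed there.

So the grammar has 1 FIRST/FOLLOW conflict (marked CONFLICT above).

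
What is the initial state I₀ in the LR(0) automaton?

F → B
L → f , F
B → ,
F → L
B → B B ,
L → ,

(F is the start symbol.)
First, augment the grammar with F' → F
I₀ = CLOSURE({ [F' → . F] }):
  [F' → . F] has the dot before F: add [F → . B], [F → . L]
  [F → . B] has the dot before B: add [B → . ,], [B → . B B ,]
  [F → . L] has the dot before L: add [L → . f , F], [L → . ,]
No further items can be added.

I₀ = { [B → . ,], [B → . B B ,], [F → . B], [F → . L], [F' → . F], [L → . ,], [L → . f , F] }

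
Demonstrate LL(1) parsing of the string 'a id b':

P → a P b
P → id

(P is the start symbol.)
LL(1) parsing maintains a stack (initially the start symbol over $) and the input. At each step: if the stack top is a terminal, match it against the current input token; if it is a non-terminal N, replace it with the RHS of M[N, lookahead] (the unique production whose predict set contains the lookahead).

Stack is shown with the top on the left.

Stack    Input     Action
-------------------------
P $      a id b $  output P → a P b
a P b $  a id b $  match 'a'
P b $    id b $    output P → id
id b $   id b $    match 'id'
b $      b $       match 'b'
$        $         accept

The string is accepted.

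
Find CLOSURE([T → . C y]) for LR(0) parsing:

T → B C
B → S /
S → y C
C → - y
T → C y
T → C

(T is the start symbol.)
Start with: [T → . C y]
  [T → . C y] has the dot before C: add [C → . - y]
No further items can be added.

CLOSURE = { [C → . - y], [T → . C y] }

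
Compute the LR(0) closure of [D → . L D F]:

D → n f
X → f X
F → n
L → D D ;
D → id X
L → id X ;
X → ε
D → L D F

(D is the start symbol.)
{ [D → . L D F], [D → . id X], [D → . n f], [L → . D D ;], [L → . id X ;] }

Start with: [D → . L D F]
  [D → . L D F] has the dot before L: add [L → . D D ;], [L → . id X ;]
  [L → . D D ;] has the dot before D: add [D → . n f], [D → . id X]
No further items can be added.

CLOSURE = { [D → . L D F], [D → . id X], [D → . n f], [L → . D D ;], [L → . id X ;] }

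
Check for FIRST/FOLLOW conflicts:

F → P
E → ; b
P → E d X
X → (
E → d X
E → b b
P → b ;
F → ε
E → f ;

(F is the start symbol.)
No FIRST/FOLLOW conflicts.

A FIRST/FOLLOW conflict occurs when a non-terminal N has a nullable alternative N → β (β ⇒* ε) and another alternative N → α with FIRST(α) ∩ FOLLOW(N) ≠ ∅: on such a lookahead the parser cannot decide between expanding α and letting N vanish via β.

Nullable non-terminals: F.
FIRST sets used below: FIRST(P) = { ';', 'b', 'd', 'f' }

F: nullable alternative(s) F → ε; FOLLOW(F) = { $ }
  F → P: FIRST \ {ε} = { ';', 'b', 'd', 'f' } — disjoint from FOLLOW(F)
  F → ε: FIRST \ {ε} = { } — this is the only nullable alternative, skip

E, P, X have no nullable alternative, so no FIRST/FOLLOW check is needed there.

No FIRST/FOLLOW conflicts found.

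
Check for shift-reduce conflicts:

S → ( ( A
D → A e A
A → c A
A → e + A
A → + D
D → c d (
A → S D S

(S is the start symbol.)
No shift-reduce conflicts

Augment with S' → S and build the canonical LR(0) collection (I0 = CLOSURE({[S' → . S]}), then GOTO on every symbol after a dot until no new states appear). It has 21 states:
  I0: { [S → . ( ( A], [S' → . S] }  — shift
  I1: { [S → ( . ( A] }  — shift
  I2: { [S' → S .] }  — accept
  I3: { [A → . + D], [A → . S D S], [A → . c A], [A → . e + A], [S → ( ( . A], [S → . ( ( A] }  — shift
  I4: { [A → + . D], [A → . + D], [A → . S D S], [A → . c A], [A → . e + A], [D → . A e A], [D → . c d (], [S → . ( ( A] }  — shift
  I5: { [S → ( ( A .] }  — reduce
  I6: { [A → . + D], [A → . S D S], [A → . c A], [A → . e + A], [A → S . D S], [D → . A e A], [D → . c d (], [S → . ( ( A] }  — shift
  I7: { [A → . + D], [A → . S D S], [A → . c A], [A → . e + A], [A → c . A], [S → . ( ( A] }  — shift
  I8: { [A → e . + A] }  — shift
  I9: { [A → . + D], [A → . S D S], [A → . c A], [A → . e + A], [A → e + . A], [S → . ( ( A] }  — shift
  I10: { [A → e + A .] }  — reduce
  I11: { [A → c A .] }  — reduce
  I12: { [D → A . e A] }  — shift
  I13: { [A → S D . S], [S → . ( ( A] }  — shift
  I14: { [A → . + D], [A → . S D S], [A → . c A], [A → . e + A], [A → c . A], [D → c . d (], [S → . ( ( A] }  — shift
  I15: { [D → c d . (] }  — shift
  I16: { [D → c d ( .] }  — reduce
  I17: { [A → S D S .] }  — reduce
  I18: { [A → . + D], [A → . S D S], [A → . c A], [A → . e + A], [D → A e . A], [S → . ( ( A] }  — shift
  I19: { [D → A e A .] }  — reduce
  I20: { [A → + D .] }  — reduce

No state contains both a complete item and a shift item.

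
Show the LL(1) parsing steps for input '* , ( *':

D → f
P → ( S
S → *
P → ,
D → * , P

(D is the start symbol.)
LL(1) parsing maintains a stack (initially the start symbol over $) and the input. At each step: if the stack top is a terminal, match it against the current input token; if it is a non-terminal N, replace it with the RHS of M[N, lookahead] (the unique production whose predict set contains the lookahead).

Stack is shown with the top on the left.

Stack    Input      Action
--------------------------
D $      * , ( * $  output D → * , P
* , P $  * , ( * $  match '*'
, P $    , ( * $    match ','
P $      ( * $      output P → ( S
( S $    ( * $      match '('
S $      * $        output S → *
* $      * $        match '*'
$        $          accept

The string is accepted.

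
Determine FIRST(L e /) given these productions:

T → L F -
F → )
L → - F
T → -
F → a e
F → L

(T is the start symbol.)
{ '-' }

FIRST sets of the non-terminals involved (from the grammar, by fixed-point iteration):
  FIRST(L) = { '-' }

To compute FIRST(L e /), process the symbols left to right:
Symbol L is a non-terminal. Add FIRST(L) \ {ε} = { '-' }
L is not nullable (ε ∉ FIRST(L)), so stop here.
FIRST(L e /) = { '-' }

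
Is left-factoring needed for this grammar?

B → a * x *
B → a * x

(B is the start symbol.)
Left-factoring is needed when two productions for the same non-terminal
share a common prefix on the right-hand side.

Productions for B:
  B → a * x *
  B → a * x

Found common prefix 'a * x' in productions for B

Answer: Yes, B has productions with common prefix 'a * x'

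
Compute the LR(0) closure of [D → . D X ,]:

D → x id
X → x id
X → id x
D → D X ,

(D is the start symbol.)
{ [D → . D X ,], [D → . x id] }

To compute CLOSURE, for each item [A → α.Bβ] where B is a non-terminal, add [B → .γ] for all productions B → γ; repeat for the newly added items until nothing changes.

Start with: [D → . D X ,]
  [D → . D X ,] has the dot before D: add [D → . x id]
No further items can be added.

CLOSURE = { [D → . D X ,], [D → . x id] }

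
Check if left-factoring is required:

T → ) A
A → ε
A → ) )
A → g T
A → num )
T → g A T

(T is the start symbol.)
Left-factoring is needed when two productions for the same non-terminal
share a common prefix on the right-hand side.

Productions for T:
  T → ) A
  T → g A T
Productions for A:
  A → ε
  A → ) )
  A → g T
  A → num )

No common prefixes found.

Answer: No, left-factoring is not needed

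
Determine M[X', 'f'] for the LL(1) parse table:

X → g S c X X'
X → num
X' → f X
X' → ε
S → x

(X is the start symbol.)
X' → f X, X' → ε

To find M[X', 'f'], we find productions for X' where 'f' is in the predict set (PREDICT(N → α) = (FIRST(α) \ {ε}) ∪ (FOLLOW(N) if α ⇒* ε)).

Relevant sets:
  FOLLOW(X') = { $, 'f' }

X' → f X: PREDICT = { 'f' }
  'f' is in predict set, so this production goes in M[X', 'f']
X' → ε: PREDICT = { $, 'f' }
  'f' is in predict set, so this production goes in M[X', 'f']

M[X', 'f'] = X' → f X, X' → ε  (a multiply-defined cell — the grammar is not LL(1))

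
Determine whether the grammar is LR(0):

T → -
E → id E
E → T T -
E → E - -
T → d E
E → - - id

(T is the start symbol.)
A grammar is LR(0) if no state in the canonical LR(0) collection has:
  - both a shift item (dot before a terminal) and a complete item (shift-reduce conflict), or
  - two or more complete items (reduce-reduce conflict; the accept item [T' → T .] counts as a complete item here).

Augment with T' → T and build the canonical LR(0) collection (I0 = CLOSURE({[T' → . T]}), then GOTO on every symbol after a dot until no new states appear). It has 15 states:
  I0: { [T → . -], [T → . d E], [T' → . T] }  — shift
  I1: { [T → - .] }  — reduce
  I2: { [T' → T .] }  — accept
  I3: { [E → . - - id], [E → . E - -], [E → . T T -], [E → . id E], [T → . -], [T → . d E], [T → d . E] }  — shift
  I4: { [E → - . - id], [T → - .] }  — shift, reduce
  I5: { [E → E . - -], [T → d E .] }  — shift, reduce
  I6: { [E → T . T -], [T → . -], [T → . d E] }  — shift
  I7: { [E → . - - id], [E → . E - -], [E → . T T -], [E → . id E], [E → id . E], [T → . -], [T → . d E] }  — shift
  I8: { [E → E . - -], [E → id E .] }  — shift, reduce
  I9: { [E → E - . -] }  — shift
  I10: { [E → E - - .] }  — reduce
  I11: { [E → T T . -] }  — shift
  I12: { [E → T T - .] }  — reduce
  I13: { [E → - - . id] }  — shift
  I14: { [E → - - id .] }  — reduce

Conflict in state I4:
  Shift-reduce conflict between [T → - .] and [E → - . - id]
So the grammar is NOT LR(0).

Answer: No. Shift-reduce conflict between [T → - .] and [E → - . - id]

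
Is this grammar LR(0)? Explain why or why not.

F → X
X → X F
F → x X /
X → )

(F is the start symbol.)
A grammar is LR(0) if no state in the canonical LR(0) collection has:
  - both a shift item (dot before a terminal) and a complete item (shift-reduce conflict), or
  - two or more complete items (reduce-reduce conflict; the accept item [F' → F .] counts as a complete item here).

Augment with F' → F and build the canonical LR(0) collection (I0 = CLOSURE({[F' → . F]}), then GOTO on every symbol after a dot until no new states appear). It has 8 states:
  I0: { [F → . X], [F → . x X /], [F' → . F], [X → . )], [X → . X F] }  — shift
  I1: { [X → ) .] }  — reduce
  I2: { [F' → F .] }  — accept
  I3: { [F → . X], [F → . x X /], [F → X .], [X → . )], [X → . X F], [X → X . F] }  — shift, reduce
  I4: { [F → x . X /], [X → . )], [X → . X F] }  — shift
  I5: { [F → . X], [F → . x X /], [F → x X . /], [X → . )], [X → . X F], [X → X . F] }  — shift
  I6: { [F → x X / .] }  — reduce
  I7: { [X → X F .] }  — reduce

Conflict in state I3:
  Shift-reduce conflict between [F → X .] and [F → . x X /]
So the grammar is NOT LR(0).

Answer: No. Shift-reduce conflict between [F → X .] and [F → . x X /]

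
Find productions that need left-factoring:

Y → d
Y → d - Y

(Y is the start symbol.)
Left-factoring is needed when two productions for the same non-terminal
share a common prefix on the right-hand side.

Productions for Y:
  Y → d
  Y → d - Y

Found common prefix 'd' in productions for Y

Answer: Yes, Y has productions with common prefix 'd'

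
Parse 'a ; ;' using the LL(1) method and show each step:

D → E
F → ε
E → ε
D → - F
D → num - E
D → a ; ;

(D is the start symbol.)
LL(1) parsing maintains a stack (initially the start symbol over $) and the input. At each step: if the stack top is a terminal, match it against the current input token; if it is a non-terminal N, replace it with the RHS of M[N, lookahead] (the unique production whose predict set contains the lookahead).

Stack is shown with the top on the left.

Stack    Input    Action
------------------------
D $      a ; ; $  output D → a ; ;
a ; ; $  a ; ; $  match 'a'
; ; $    ; ; $    match ';'
; $      ; $      match ';'
$        $        accept

The string is accepted.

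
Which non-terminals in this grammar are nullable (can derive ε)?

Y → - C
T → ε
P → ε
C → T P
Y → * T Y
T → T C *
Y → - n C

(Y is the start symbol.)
ε-productions: T → ε, P → ε
So T, P are immediately nullable.
C → T P: every symbol on the right is nullable, so C is nullable too.
No further non-terminal can be added: every production for the remaining non-terminals contains a terminal or a non-nullable non-terminal.
Nullable = { 'C', 'P', 'T' }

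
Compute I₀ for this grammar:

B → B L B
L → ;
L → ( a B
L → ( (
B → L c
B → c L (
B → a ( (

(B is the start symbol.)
{ [B → . B L B], [B → . L c], [B → . a ( (], [B → . c L (], [B' → . B], [L → . ( (], [L → . ( a B], [L → . ;] }

First, augment the grammar with B' → B
I₀ = CLOSURE({ [B' → . B] }):
  [B' → . B] has the dot before B: add [B → . B L B], [B → . L c], [B → . c L (], [B → . a ( (]
  [B → . L c] has the dot before L: add [L → . ;], [L → . ( a B], [L → . ( (]
No further items can be added.

I₀ = { [B → . B L B], [B → . L c], [B → . a ( (], [B → . c L (], [B' → . B], [L → . ( (], [L → . ( a B], [L → . ;] }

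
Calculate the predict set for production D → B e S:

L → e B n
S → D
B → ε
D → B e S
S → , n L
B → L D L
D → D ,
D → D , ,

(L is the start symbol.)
{ 'e' }

PREDICT(D → B e S) = (FIRST(RHS) \ {ε}) ∪ (FOLLOW(D) if ε ∈ FIRST(RHS), i.e. RHS ⇒* ε)
FIRST(B) = { 'e', ε }
FIRST(B e S) = { 'e' }
ε ∉ FIRST(B e S), so FOLLOW(D) is not added.
PREDICT(D → B e S) = { 'e' }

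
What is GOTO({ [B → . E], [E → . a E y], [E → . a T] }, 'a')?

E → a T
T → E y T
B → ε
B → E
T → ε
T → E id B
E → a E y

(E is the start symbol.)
GOTO(I, 'a') = CLOSURE({ [A → αX.β] : [A → α.Xβ] ∈ I, X = 'a' })

Items with dot before 'a', with the dot advanced:
  [E → . a E y] → [E → a . E y]
  [E → . a T] → [E → a . T]
Closure of the advanced items:
  [E → a . E y] has the dot before E: add [E → . a T], [E → . a E y]
  [E → a . T] has the dot before T: add [T → . E y T], [T → .], [T → . E id B]

GOTO = { [E → . a E y], [E → . a T], [E → a . E y], [E → a . T], [T → . E id B], [T → . E y T], [T → .] }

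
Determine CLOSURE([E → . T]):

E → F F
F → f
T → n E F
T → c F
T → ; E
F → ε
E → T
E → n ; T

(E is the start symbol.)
To compute CLOSURE, for each item [A → α.Bβ] where B is a non-terminal, add [B → .γ] for all productions B → γ; repeat for the newly added items until nothing changes.

Start with: [E → . T]
  [E → . T] has the dot before T: add [T → . n E F], [T → . c F], [T → . ; E]
No further items can be added.

CLOSURE = { [E → . T], [T → . ; E], [T → . c F], [T → . n E F] }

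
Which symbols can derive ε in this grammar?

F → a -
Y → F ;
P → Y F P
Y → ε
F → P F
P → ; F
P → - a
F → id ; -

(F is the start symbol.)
ε-productions: Y → ε
So Y is immediately nullable.
No further non-terminal can be added: every production for the remaining non-terminals contains a terminal or a non-nullable non-terminal.
Nullable = { 'Y' }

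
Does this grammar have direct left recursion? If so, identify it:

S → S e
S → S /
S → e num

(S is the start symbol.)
Direct left recursion occurs when N → N α for some non-terminal N (the right-hand side begins with the left-hand side itself).

S → S e: LEFT RECURSIVE (starts with S)
S → S /: LEFT RECURSIVE (starts with S)
S → e num: starts with e

The grammar has direct left recursion on: S.

Answer: Yes, S is left-recursive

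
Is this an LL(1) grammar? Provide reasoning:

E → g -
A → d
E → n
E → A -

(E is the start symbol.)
Relevant sets:
  FIRST(A) = { 'd' }

For E:
  PREDICT(E → g '-') = { 'g' }
  PREDICT(E → n) = { 'n' }
  PREDICT(E → A '-') = { 'd' }
A has a single production, so nothing to check there.

All predict sets are disjoint. The grammar IS LL(1).

Answer: Yes, the grammar is LL(1).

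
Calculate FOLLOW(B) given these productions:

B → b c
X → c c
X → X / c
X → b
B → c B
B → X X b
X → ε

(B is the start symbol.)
{ $ }

To compute FOLLOW(B), find every occurrence of B on a right-hand side N → α B β: add FIRST(β) \ {ε}, and if β is empty or nullable also add FOLLOW(N). Iterate to a fixed point.

B is the start symbol, so $ ∈ FOLLOW(B).
In B → c B: B is at the end; this adds FOLLOW(B) to itself — nothing new

Taking the union: FOLLOW(B) = { $ }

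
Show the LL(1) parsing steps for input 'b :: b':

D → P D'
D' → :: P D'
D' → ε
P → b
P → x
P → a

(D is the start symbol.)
LL(1) parsing maintains a stack (initially the start symbol over $) and the input. At each step: if the stack top is a terminal, match it against the current input token; if it is a non-terminal N, replace it with the RHS of M[N, lookahead] (the unique production whose predict set contains the lookahead).

Stack is shown with the top on the left.

Stack      Input     Action
---------------------------
D $        b :: b $  output D → P D'
P D' $     b :: b $  output P → b
b D' $     b :: b $  match 'b'
D' $       :: b $    output D' → :: P D'
:: P D' $  :: b $    match '::'
P D' $     b $       output P → b
b D' $     b $       match 'b'
D' $       $         output D' → ε
$          $         accept

The string is accepted.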